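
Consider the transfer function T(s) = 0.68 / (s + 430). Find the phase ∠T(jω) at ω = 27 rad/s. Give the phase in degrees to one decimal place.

∠(j27 + 430) = arctan(27/430) = 3.59°
∠T(j27) = −3.59° = -3.59°

-3.6 deg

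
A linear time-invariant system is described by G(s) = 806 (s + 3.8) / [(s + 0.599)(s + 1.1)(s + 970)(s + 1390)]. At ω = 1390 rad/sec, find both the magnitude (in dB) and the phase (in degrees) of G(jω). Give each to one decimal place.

|j1390 + 3.8| = √(1390² + 3.8²) = 1390
|j1390 + 0.599| = √(1390² + 0.599²) = 1390
|j1390 + 1.1| = √(1390² + 1.1²) = 1390
|j1390 + 970| = √(1390² + 970²) = 1695
|j1390 + 1390| = √(1390² + 1390²) = 1966
|G(j1390)| = 806 × 1390 / (1390 × 1390 × 1695 × 1966) = 1.7403e-07
20 log₁₀(1.7403e-07) = -135.19 dB
∠(j1390 + 3.8) = arctan(1390/3.8) = 89.84°
∠(j1390 + 0.599) = arctan(1390/0.599) = 89.98°
∠(j1390 + 1.1) = arctan(1390/1.1) = 89.95°
∠(j1390 + 970) = arctan(1390/970) = 55.09°
∠(j1390 + 1390) = arctan(1390/1390) = 45.00°
∠G(j1390) = 89.84° − (89.98° + 89.95° + 55.09° + 45.00°) = -190.18°

|G| = -135.2 dB, ∠G = -190.2°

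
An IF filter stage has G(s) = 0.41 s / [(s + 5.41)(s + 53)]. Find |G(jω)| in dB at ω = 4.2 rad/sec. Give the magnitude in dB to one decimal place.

-46.5 dB

|j4.2| = 4.2
|j4.2 + 5.41| = √(4.2² + 5.41²) = 6.849
|j4.2 + 53| = √(4.2² + 53²) = 53.17
|G(j4.2)| = 0.41 × 4.2 / (6.849 × 53.17) = 0.0047291
20 log₁₀(0.0047291) = -46.50 dB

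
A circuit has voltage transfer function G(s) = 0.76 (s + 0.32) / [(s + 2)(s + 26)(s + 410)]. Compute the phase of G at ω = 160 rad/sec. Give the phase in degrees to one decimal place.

∠(j160 + 0.32) = arctan(160/0.32) = 89.89°
∠(j160 + 2) = arctan(160/2) = 89.28°
∠(j160 + 26) = arctan(160/26) = 80.77°
∠(j160 + 410) = arctan(160/410) = 21.32°
∠G(j160) = 89.89° − (89.28° + 80.77° + 21.32°) = -101.49°

-101.5°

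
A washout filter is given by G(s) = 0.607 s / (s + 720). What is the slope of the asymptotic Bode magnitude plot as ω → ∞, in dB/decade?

0 dB/decade

With 1 zero and 1 pole, the high-frequency asymptotic slope is 20 × (1 − 1) = 0 dB/decade.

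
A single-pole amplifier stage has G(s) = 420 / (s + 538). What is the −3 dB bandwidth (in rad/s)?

538 rad/s

For a single-pole low-pass, the −3 dB point is at the pole: ω = 538 rad/s.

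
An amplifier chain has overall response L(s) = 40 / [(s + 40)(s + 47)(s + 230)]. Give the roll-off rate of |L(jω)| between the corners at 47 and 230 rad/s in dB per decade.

In this band the factors already past their corner are: pole at 40, pole at 47; net slope = -40 dB/decade.

-40 dB/decade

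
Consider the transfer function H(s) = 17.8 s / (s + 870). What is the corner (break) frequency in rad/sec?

870 rad/sec

The single real pole at s = −870 gives a corner at ω = 870 rad/sec.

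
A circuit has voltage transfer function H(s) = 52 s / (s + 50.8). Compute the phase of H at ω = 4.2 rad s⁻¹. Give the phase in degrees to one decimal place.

∠(j4.2) = 90.00°
∠(j4.2 + 50.8) = arctan(4.2/50.8) = 4.73°
∠H(j4.2) = 90.00° − 4.73° = 85.27°

85.3°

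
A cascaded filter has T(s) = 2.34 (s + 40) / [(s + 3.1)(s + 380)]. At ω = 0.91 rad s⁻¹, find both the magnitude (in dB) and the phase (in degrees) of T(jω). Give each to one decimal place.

|T| = -22.4 dB, ∠T = -15.2°

|j0.91 + 40| = √(0.91² + 40²) = 40.01
|j0.91 + 3.1| = √(0.91² + 3.1²) = 3.231
|j0.91 + 380| = √(0.91² + 380²) = 380
|T(j0.91)| = 2.34 × 40.01 / (3.231 × 380) = 0.076259
20 log₁₀(0.076259) = -22.35 dB
∠(j0.91 + 40) = arctan(0.91/40) = 1.30°
∠(j0.91 + 3.1) = arctan(0.91/3.1) = 16.36°
∠(j0.91 + 380) = arctan(0.91/380) = 0.14°
∠T(j0.91) = 1.30° − (16.36° + 0.14°) = -15.19°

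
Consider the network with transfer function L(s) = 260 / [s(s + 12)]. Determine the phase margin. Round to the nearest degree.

Gain crossover: |L(jω)| = 1 at ω ≈ 14.1 rad s⁻¹.
∠L(j14.1) = −90° − arctan(14.1/12) ≈ -139.53°
PM = 180° + (-139.53°) = 40.47°

40 deg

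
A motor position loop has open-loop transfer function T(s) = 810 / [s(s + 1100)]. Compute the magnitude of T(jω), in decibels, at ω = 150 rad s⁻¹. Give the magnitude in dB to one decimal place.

-46.3 dB

|j150 + 1100| = √(150² + 1100²) = 1110
|j150| = 150
|T(j150)| = 810 / (1110 × 150) = 0.0048641
20 log₁₀(0.0048641) = -46.26 dB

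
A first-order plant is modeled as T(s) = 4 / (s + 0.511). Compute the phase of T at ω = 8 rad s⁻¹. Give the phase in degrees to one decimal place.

∠(j8 + 0.511) = arctan(8/0.511) = 86.35°
∠T(j8) = −86.35° = -86.35°

-86.3°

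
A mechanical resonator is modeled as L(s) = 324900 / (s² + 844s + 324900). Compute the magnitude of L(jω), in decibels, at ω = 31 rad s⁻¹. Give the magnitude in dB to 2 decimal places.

|(j31)² + 844(j31) + 324900| = |3.2394e+05 + j26164| = 3.25e+05
|L(j31)| = 324900 / 3.25e+05 = 0.99971
20 log₁₀(0.99971) = -0.003 dB

-0.00 dB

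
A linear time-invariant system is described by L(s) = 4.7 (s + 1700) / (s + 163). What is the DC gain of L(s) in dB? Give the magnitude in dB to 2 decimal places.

33.81 dB

L(0) = 4.7 × 1700 / 163 = 49.018
20 log₁₀(49.018) = 33.807 dB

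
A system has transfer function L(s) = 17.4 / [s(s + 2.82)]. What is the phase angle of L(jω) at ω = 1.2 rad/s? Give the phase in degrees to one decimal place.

∠(j1.2 + 2.82) = arctan(1.2/2.82) = 23.05°
∠(j1.2) = 90.00°
∠L(j1.2) = − (23.05° + 90.00°) = -113.05°

-113.1°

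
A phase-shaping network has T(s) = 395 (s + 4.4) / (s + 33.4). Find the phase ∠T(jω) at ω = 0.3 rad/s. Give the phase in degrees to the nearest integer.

∠(j0.3 + 4.4) = arctan(0.3/4.4) = 3.90°
∠(j0.3 + 33.4) = arctan(0.3/33.4) = 0.51°
∠T(j0.3) = 3.90° − 0.51° = 3.39°

3°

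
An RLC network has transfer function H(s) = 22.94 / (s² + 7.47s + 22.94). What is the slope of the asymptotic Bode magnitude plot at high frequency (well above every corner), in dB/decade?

-40 dB/decade

With 0 zeros and 2 poles, the high-frequency asymptotic slope is 20 × (0 − 2) = -40 dB/decade.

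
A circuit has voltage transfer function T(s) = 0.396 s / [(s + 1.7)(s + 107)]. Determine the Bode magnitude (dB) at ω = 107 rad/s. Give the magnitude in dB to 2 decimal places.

-51.65 dB

|j107| = 107
|j107 + 1.7| = √(107² + 1.7²) = 107
|j107 + 107| = √(107² + 107²) = 151.3
|T(j107)| = 0.396 × 107 / (107 × 151.3) = 0.0026166
20 log₁₀(0.0026166) = -51.645 dB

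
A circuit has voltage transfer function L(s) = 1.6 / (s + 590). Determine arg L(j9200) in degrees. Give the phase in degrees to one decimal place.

-86.3°

∠(j9200 + 590) = arctan(9200/590) = 86.33°
∠L(j9200) = −86.33° = -86.33°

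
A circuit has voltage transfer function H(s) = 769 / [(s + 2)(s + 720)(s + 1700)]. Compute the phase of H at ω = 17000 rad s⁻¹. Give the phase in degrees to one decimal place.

∠(j17000 + 2) = arctan(17000/2) = 89.99°
∠(j17000 + 720) = arctan(17000/720) = 87.57°
∠(j17000 + 1700) = arctan(17000/1700) = 84.29°
∠H(j17000) = − (89.99° + 87.57° + 84.29°) = -261.86°

-261.9°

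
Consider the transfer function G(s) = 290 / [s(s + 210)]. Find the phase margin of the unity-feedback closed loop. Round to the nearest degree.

90°

Gain crossover: |G(jω)| = 1 at ω ≈ 1.38 rad s⁻¹.
∠G(j1.38) = −90° − arctan(1.38/210) ≈ -90.38°
PM = 180° + (-90.38°) = 89.62°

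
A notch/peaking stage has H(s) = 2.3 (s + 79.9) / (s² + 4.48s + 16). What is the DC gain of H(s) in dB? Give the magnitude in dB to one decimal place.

21.2 dB

H(0) = 2.3 × 79.9 / 16 = 11.486
20 log₁₀(11.486) = 21.20 dB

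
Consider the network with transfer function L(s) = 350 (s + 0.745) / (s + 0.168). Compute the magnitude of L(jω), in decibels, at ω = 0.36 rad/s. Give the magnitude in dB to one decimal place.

|j0.36 + 0.745| = √(0.36² + 0.745²) = 0.8274
|j0.36 + 0.168| = √(0.36² + 0.168²) = 0.3973
|L(j0.36)| = 350 × 0.8274 / 0.3973 = 728.97
20 log₁₀(728.97) = 57.25 dB

57.3 dB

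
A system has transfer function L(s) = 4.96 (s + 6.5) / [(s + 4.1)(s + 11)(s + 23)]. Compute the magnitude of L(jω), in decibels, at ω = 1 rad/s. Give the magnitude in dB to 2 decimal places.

-30.34 dB

|j1 + 6.5| = √(1² + 6.5²) = 6.576
|j1 + 4.1| = √(1² + 4.1²) = 4.22
|j1 + 11| = √(1² + 11²) = 11.05
|j1 + 23| = √(1² + 23²) = 23.02
|L(j1)| = 4.96 × 6.576 / (4.22 × 11.05 × 23.02) = 0.030397
20 log₁₀(0.030397) = -30.344 dB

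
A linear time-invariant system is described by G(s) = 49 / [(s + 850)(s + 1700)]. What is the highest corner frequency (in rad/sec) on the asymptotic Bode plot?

1700 rad/sec

Break frequencies occur at each pole and zero magnitude: 850 rad/sec, 1700 rad/sec.
The highest is 1700 rad/sec.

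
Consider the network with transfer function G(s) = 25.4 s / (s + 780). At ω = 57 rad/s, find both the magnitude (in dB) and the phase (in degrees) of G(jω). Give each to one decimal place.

|G| = 5.3 dB, ∠G = 85.8°

|j57| = 57
|j57 + 780| = √(57² + 780²) = 782.1
|G(j57)| = 25.4 × 57 / 782.1 = 1.8512
20 log₁₀(1.8512) = 5.35 dB
∠(j57) = 90.00°
∠(j57 + 780) = arctan(57/780) = 4.18°
∠G(j57) = 90.00° − 4.18° = 85.82°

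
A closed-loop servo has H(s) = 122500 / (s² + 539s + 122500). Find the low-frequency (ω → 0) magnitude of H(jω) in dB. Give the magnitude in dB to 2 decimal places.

0.00 dB

H(0) = 122500 / 122500 = 1
20 log₁₀(1) = 0.000 dB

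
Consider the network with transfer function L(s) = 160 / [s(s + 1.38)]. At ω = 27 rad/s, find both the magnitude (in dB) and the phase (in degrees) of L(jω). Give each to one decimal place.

|L| = -13.2 dB, ∠L = -177.1°

|j27 + 1.38| = √(27² + 1.38²) = 27.04
|j27| = 27
|L(j27)| = 160 / (27.04 × 27) = 0.21919
20 log₁₀(0.21919) = -13.18 dB
∠(j27 + 1.38) = arctan(27/1.38) = 87.07°
∠(j27) = 90.00°
∠L(j27) = − (87.07° + 90.00°) = -177.07°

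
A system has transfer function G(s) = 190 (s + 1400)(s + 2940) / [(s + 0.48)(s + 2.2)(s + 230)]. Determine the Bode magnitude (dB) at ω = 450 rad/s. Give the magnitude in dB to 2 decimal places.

18.19 dB

|j450 + 1400| = √(450² + 1400²) = 1471
|j450 + 2940| = √(450² + 2940²) = 2974
|j450 + 0.48| = √(450² + 0.48²) = 450
|j450 + 2.2| = √(450² + 2.2²) = 450
|j450 + 230| = √(450² + 230²) = 505.4
|G(j450)| = 190 × 1471 × 2974 / (450 × 450 × 505.4) = 8.1202
20 log₁₀(8.1202) = 18.191 dB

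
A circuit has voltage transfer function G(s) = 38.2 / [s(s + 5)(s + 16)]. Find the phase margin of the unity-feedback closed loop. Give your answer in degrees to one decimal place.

Gain crossover: |G(jω)| = 1 at ω ≈ 0.475 rad/sec.
∠G(j0.475) = −90° − arctan(0.475/5) − arctan(0.475/16) ≈ -97.13°
PM = 180° + (-97.13°) = 82.87°

82.9°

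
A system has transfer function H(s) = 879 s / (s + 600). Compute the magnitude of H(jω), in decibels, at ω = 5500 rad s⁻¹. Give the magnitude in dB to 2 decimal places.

58.83 dB

|j5500| = 5500
|j5500 + 600| = √(5500² + 600²) = 5533
|H(j5500)| = 879 × 5500 / 5533 = 873.82
20 log₁₀(873.82) = 58.828 dB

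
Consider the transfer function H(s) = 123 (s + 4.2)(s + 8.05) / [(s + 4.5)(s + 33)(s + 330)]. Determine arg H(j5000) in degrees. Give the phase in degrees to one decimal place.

∠(j5000 + 4.2) = arctan(5000/4.2) = 89.95°
∠(j5000 + 8.05) = arctan(5000/8.05) = 89.91°
∠(j5000 + 4.5) = arctan(5000/4.5) = 89.95°
∠(j5000 + 33) = arctan(5000/33) = 89.62°
∠(j5000 + 330) = arctan(5000/330) = 86.22°
∠H(j5000) = 89.95° + 89.91° − (89.95° + 89.62° + 86.22°) = -85.93°

-85.9°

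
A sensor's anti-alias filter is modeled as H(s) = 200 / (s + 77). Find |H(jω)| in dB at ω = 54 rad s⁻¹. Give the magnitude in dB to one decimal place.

6.6 dB

|j54 + 77| = √(54² + 77²) = 94.05
|H(j54)| = 200 / 94.05 = 2.1266
20 log₁₀(2.1266) = 6.55 dB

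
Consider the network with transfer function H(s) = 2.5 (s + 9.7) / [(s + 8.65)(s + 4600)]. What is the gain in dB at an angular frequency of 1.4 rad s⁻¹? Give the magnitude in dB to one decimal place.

-64.3 dB

|j1.4 + 9.7| = √(1.4² + 9.7²) = 9.801
|j1.4 + 8.65| = √(1.4² + 8.65²) = 8.763
|j1.4 + 4600| = √(1.4² + 4600²) = 4600
|H(j1.4)| = 2.5 × 9.801 / (8.763 × 4600) = 0.00060785
20 log₁₀(0.00060785) = -64.32 dB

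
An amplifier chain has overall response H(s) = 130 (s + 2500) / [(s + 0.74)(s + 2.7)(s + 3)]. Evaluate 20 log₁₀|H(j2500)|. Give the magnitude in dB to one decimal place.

-90.6 dB

|j2500 + 2500| = √(2500² + 2500²) = 3536
|j2500 + 0.74| = √(2500² + 0.74²) = 2500
|j2500 + 2.7| = √(2500² + 2.7²) = 2500
|j2500 + 3| = √(2500² + 3²) = 2500
|H(j2500)| = 130 × 3536 / (2500 × 2500 × 2500) = 2.9416e-05
20 log₁₀(2.9416e-05) = -90.63 dB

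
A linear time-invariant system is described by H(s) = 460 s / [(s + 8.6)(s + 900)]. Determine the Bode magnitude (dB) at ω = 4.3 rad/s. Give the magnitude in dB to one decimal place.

|j4.3| = 4.3
|j4.3 + 8.6| = √(4.3² + 8.6²) = 9.615
|j4.3 + 900| = √(4.3² + 900²) = 900
|H(j4.3)| = 460 × 4.3 / (9.615 × 900) = 0.22857
20 log₁₀(0.22857) = -12.82 dB

-12.8 dB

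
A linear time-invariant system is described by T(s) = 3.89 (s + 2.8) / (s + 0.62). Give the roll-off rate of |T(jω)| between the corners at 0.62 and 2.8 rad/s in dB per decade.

In this band the factors already past their corner are: pole at 0.62; net slope = -20 dB/decade.

-20 dB/decade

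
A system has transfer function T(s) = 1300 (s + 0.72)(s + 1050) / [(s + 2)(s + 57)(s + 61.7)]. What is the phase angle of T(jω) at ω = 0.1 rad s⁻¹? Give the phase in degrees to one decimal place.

∠(j0.1 + 0.72) = arctan(0.1/0.72) = 7.91°
∠(j0.1 + 1050) = arctan(0.1/1050) = 0.01°
∠(j0.1 + 2) = arctan(0.1/2) = 2.86°
∠(j0.1 + 57) = arctan(0.1/57) = 0.10°
∠(j0.1 + 61.7) = arctan(0.1/61.7) = 0.09°
∠T(j0.1) = 7.91° + 0.01° − (2.86° + 0.10° + 0.09°) = 4.86°

4.9°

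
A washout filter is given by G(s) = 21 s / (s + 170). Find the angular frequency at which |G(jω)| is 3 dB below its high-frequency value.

170 rad s⁻¹

For a single-pole high-pass, the −3 dB point is at the pole: ω = 170 rad s⁻¹.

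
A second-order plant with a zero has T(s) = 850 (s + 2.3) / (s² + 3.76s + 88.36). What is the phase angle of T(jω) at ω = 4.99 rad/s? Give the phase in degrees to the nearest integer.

49°

∠(j4.99 + 2.3) = arctan(4.99/2.3) = 65.25°
∠[(j4.99)² + 3.76(j4.99) + 88.36] = ∠[63.46 + j18.762] = 16.47°
∠T(j4.99) = 65.25° − 16.47° = 48.78°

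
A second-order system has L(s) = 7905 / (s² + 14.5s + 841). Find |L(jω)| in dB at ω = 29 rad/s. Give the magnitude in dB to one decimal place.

|(j29)² + 14.5(j29) + 841| = |0 + j420.5| = 420.5
|L(j29)| = 7905 / 420.5 = 18.799
20 log₁₀(18.799) = 25.48 dB

25.5 dB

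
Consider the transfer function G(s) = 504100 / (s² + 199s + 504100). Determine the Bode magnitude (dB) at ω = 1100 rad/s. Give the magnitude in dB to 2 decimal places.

-3.32 dB

|(j1100)² + 199(j1100) + 504100| = |-7.059e+05 + j2.189e+05| = 7.391e+05
|G(j1100)| = 504100 / 7.391e+05 = 0.68208
20 log₁₀(0.68208) = -3.323 dB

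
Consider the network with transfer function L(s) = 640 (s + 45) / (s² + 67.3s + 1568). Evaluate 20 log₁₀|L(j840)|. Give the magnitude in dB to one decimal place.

|j840 + 45| = √(840² + 45²) = 841.2
|(j840)² + 67.3(j840) + 1568| = |-7.0403e+05 + j56532| = 7.063e+05
|L(j840)| = 640 × 841.2 / 7.063e+05 = 0.76224
20 log₁₀(0.76224) = -2.36 dB

-2.4 dB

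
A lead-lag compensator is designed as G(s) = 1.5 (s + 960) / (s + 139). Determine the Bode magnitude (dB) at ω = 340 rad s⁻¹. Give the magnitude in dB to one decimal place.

|j340 + 960| = √(340² + 960²) = 1018
|j340 + 139| = √(340² + 139²) = 367.3
|G(j340)| = 1.5 × 1018 / 367.3 = 4.1589
20 log₁₀(4.1589) = 12.38 dB

12.4 dB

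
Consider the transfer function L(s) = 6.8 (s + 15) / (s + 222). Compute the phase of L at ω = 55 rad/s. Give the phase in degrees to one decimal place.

∠(j55 + 15) = arctan(55/15) = 74.74°
∠(j55 + 222) = arctan(55/222) = 13.91°
∠L(j55) = 74.74° − 13.91° = 60.83°

60.8°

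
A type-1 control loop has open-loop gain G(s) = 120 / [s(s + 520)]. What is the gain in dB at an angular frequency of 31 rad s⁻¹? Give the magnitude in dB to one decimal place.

-42.6 dB

|j31 + 520| = √(31² + 520²) = 520.9
|j31| = 31
|G(j31)| = 120 / (520.9 × 31) = 0.007431
20 log₁₀(0.007431) = -42.58 dB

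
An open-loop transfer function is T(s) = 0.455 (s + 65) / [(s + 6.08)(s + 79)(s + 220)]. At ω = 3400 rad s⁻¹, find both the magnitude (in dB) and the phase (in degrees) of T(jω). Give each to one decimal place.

|T| = -148.1 dB, ∠T = -176.0°

|j3400 + 65| = √(3400² + 65²) = 3401
|j3400 + 6.08| = √(3400² + 6.08²) = 3400
|j3400 + 79| = √(3400² + 79²) = 3401
|j3400 + 220| = √(3400² + 220²) = 3407
|T(j3400)| = 0.455 × 3401 / (3400 × 3401 × 3407) = 3.9274e-08
20 log₁₀(3.9274e-08) = -148.12 dB
∠(j3400 + 65) = arctan(3400/65) = 88.90°
∠(j3400 + 6.08) = arctan(3400/6.08) = 89.90°
∠(j3400 + 79) = arctan(3400/79) = 88.67°
∠(j3400 + 220) = arctan(3400/220) = 86.30°
∠T(j3400) = 88.90° − (89.90° + 88.67° + 86.30°) = -175.96°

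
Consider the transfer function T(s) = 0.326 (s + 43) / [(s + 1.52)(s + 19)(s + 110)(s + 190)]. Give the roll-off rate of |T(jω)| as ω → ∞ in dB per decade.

-60 dB/decade

With 1 zero and 4 poles, the high-frequency asymptotic slope is 20 × (1 − 4) = -60 dB/decade.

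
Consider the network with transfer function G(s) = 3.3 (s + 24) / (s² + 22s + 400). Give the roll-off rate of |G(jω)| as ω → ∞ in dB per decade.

With 1 zero and 2 poles, the high-frequency asymptotic slope is 20 × (1 − 2) = -20 dB/decade.

-20 dB/decade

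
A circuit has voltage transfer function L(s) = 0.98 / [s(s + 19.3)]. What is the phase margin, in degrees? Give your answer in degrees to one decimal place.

Gain crossover: |L(jω)| = 1 at ω ≈ 0.0508 rad/sec.
∠L(j0.0508) = −90° − arctan(0.0508/19.3) ≈ -90.15°
PM = 180° + (-90.15°) = 89.85°

89.8°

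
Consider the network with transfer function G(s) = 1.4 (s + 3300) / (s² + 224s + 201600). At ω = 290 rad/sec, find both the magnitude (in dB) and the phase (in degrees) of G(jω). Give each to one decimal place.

|j290 + 3300| = √(290² + 3300²) = 3313
|(j290)² + 224(j290) + 201600| = |1.175e+05 + j64960| = 1.343e+05
|G(j290)| = 1.4 × 3313 / 1.343e+05 = 0.034543
20 log₁₀(0.034543) = -29.23 dB
∠(j290 + 3300) = arctan(290/3300) = 5.02°
∠[(j290)² + 224(j290) + 201600] = ∠[1.175e+05 + j64960] = 28.94°
∠G(j290) = 5.02° − 28.94° = -23.91°

|G| = -29.2 dB, ∠G = -23.9 deg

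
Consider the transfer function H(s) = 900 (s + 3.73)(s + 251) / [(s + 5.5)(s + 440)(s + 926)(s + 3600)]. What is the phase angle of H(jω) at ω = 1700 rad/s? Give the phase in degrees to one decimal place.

-80.5 deg

∠(j1700 + 3.73) = arctan(1700/3.73) = 89.87°
∠(j1700 + 251) = arctan(1700/251) = 81.60°
∠(j1700 + 5.5) = arctan(1700/5.5) = 89.81°
∠(j1700 + 440) = arctan(1700/440) = 75.49°
∠(j1700 + 926) = arctan(1700/926) = 61.42°
∠(j1700 + 3600) = arctan(1700/3600) = 25.28°
∠H(j1700) = 89.87° + 81.60° − (89.81° + 75.49° + 61.42° + 25.28°) = -80.53°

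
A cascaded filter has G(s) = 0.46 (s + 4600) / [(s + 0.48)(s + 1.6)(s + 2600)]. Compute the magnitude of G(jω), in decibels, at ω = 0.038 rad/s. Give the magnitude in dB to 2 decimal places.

|j0.038 + 4600| = √(0.038² + 4600²) = 4600
|j0.038 + 0.48| = √(0.038² + 0.48²) = 0.4815
|j0.038 + 1.6| = √(0.038² + 1.6²) = 1.6
|j0.038 + 2600| = √(0.038² + 2600²) = 2600
|G(j0.038)| = 0.46 × 4600 / (0.4815 × 1.6 × 2600) = 1.0561
20 log₁₀(1.0561) = 0.474 dB

0.47 dB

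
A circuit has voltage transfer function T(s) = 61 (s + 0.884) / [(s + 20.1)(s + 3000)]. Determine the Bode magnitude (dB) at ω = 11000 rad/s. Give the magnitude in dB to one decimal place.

-45.4 dB

|j11000 + 0.884| = √(11000² + 0.884²) = 1.1e+04
|j11000 + 20.1| = √(11000² + 20.1²) = 1.1e+04
|j11000 + 3000| = √(11000² + 3000²) = 1.14e+04
|T(j11000)| = 61 × 1.1e+04 / (1.1e+04 × 1.14e+04) = 0.00535
20 log₁₀(0.00535) = -45.43 dB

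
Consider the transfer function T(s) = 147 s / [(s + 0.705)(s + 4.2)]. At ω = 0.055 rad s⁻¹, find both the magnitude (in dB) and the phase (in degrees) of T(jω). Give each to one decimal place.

|j0.055| = 0.055
|j0.055 + 0.705| = √(0.055² + 0.705²) = 0.7071
|j0.055 + 4.2| = √(0.055² + 4.2²) = 4.2
|T(j0.055)| = 147 × 0.055 / (0.7071 × 4.2) = 2.722
20 log₁₀(2.722) = 8.70 dB
∠(j0.055) = 90.00°
∠(j0.055 + 0.705) = arctan(0.055/0.705) = 4.46°
∠(j0.055 + 4.2) = arctan(0.055/4.2) = 0.75°
∠T(j0.055) = 90.00° − (4.46° + 0.75°) = 84.79°

|T| = 8.7 dB, ∠T = 84.8 deg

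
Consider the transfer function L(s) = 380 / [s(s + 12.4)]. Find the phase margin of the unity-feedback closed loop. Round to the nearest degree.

35°

Gain crossover: |L(jω)| = 1 at ω ≈ 17.6 rad s⁻¹.
∠L(j17.6) = −90° − arctan(17.6/12.4) ≈ -144.88°
PM = 180° + (-144.88°) = 35.12°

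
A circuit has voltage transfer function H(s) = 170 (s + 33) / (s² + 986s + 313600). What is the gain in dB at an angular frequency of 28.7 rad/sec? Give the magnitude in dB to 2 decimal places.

-32.51 dB

|j28.7 + 33| = √(28.7² + 33²) = 43.73
|(j28.7)² + 986(j28.7) + 313600| = |3.1278e+05 + j28298| = 3.141e+05
|H(j28.7)| = 170 × 43.73 / 3.141e+05 = 0.023674
20 log₁₀(0.023674) = -32.515 dB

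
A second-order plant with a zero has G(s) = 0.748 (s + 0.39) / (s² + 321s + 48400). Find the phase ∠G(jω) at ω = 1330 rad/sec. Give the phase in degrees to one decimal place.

-76.1 deg

∠(j1330 + 0.39) = arctan(1330/0.39) = 89.98°
∠[(j1330)² + 321(j1330) + 48400] = ∠[-1.7205e+06 + j4.2693e+05] = 166.06°
∠G(j1330) = 89.98° − 166.06° = -76.08°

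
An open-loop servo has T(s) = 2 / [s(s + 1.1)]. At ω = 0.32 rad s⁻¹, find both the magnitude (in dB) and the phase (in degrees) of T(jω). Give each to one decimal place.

|j0.32 + 1.1| = √(0.32² + 1.1²) = 1.146
|j0.32| = 0.32
|T(j0.32)| = 2 / (1.146 × 0.32) = 5.4557
20 log₁₀(5.4557) = 14.74 dB
∠(j0.32 + 1.1) = arctan(0.32/1.1) = 16.22°
∠(j0.32) = 90.00°
∠T(j0.32) = − (16.22° + 90.00°) = -106.22°

|T| = 14.7 dB, ∠T = -106.2 deg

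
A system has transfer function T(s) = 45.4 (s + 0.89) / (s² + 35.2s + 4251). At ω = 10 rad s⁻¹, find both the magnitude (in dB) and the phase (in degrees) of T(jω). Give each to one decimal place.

|T| = -19.2 dB, ∠T = 80.1 deg

|j10 + 0.89| = √(10² + 0.89²) = 10.04
|(j10)² + 35.2(j10) + 4251| = |4151 + j352| = 4166
|T(j10)| = 45.4 × 10.04 / 4166 = 0.10941
20 log₁₀(0.10941) = -19.22 dB
∠(j10 + 0.89) = arctan(10/0.89) = 84.91°
∠[(j10)² + 35.2(j10) + 4251] = ∠[4151 + j352] = 4.85°
∠T(j10) = 84.91° − 4.85° = 80.07°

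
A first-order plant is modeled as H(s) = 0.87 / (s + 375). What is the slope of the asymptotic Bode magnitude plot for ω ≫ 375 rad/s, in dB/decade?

With 0 zeros and 1 pole, the high-frequency asymptotic slope is 20 × (0 − 1) = -20 dB/decade.

-20 dB/decade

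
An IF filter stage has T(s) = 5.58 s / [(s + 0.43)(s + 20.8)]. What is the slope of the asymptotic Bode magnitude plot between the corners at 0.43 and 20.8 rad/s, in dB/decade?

0 dB/decade

In this band the factors already past their corner are: 1 differentiator zero, pole at 0.43; net slope = 0 dB/decade.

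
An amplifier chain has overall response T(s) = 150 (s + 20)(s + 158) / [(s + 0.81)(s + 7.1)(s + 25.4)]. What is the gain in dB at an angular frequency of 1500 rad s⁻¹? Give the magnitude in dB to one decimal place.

-20.0 dB

|j1500 + 20| = √(1500² + 20²) = 1500
|j1500 + 158| = √(1500² + 158²) = 1508
|j1500 + 0.81| = √(1500² + 0.81²) = 1500
|j1500 + 7.1| = √(1500² + 7.1²) = 1500
|j1500 + 25.4| = √(1500² + 25.4²) = 1500
|T(j1500)| = 150 × 1500 × 1508 / (1500 × 1500 × 1500) = 0.10055
20 log₁₀(0.10055) = -19.95 dB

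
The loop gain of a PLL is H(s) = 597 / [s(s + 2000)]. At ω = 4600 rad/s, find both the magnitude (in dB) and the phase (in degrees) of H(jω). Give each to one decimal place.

|j4600 + 2000| = √(4600² + 2000²) = 5016
|j4600| = 4600
|H(j4600)| = 597 / (5016 × 4600) = 2.5874e-05
20 log₁₀(2.5874e-05) = -91.74 dB
∠(j4600 + 2000) = arctan(4600/2000) = 66.50°
∠(j4600) = 90.00°
∠H(j4600) = − (66.50° + 90.00°) = -156.50°

|H| = -91.7 dB, ∠H = -156.5°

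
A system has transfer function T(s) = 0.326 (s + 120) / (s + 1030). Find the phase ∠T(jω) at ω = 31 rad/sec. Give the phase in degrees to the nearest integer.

13°

∠(j31 + 120) = arctan(31/120) = 14.48°
∠(j31 + 1030) = arctan(31/1030) = 1.72°
∠T(j31) = 14.48° − 1.72° = 12.76°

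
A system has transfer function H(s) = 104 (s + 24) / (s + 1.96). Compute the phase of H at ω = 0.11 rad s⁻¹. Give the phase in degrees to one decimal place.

-2.9°

∠(j0.11 + 24) = arctan(0.11/24) = 0.26°
∠(j0.11 + 1.96) = arctan(0.11/1.96) = 3.21°
∠H(j0.11) = 0.26° − 3.21° = -2.95°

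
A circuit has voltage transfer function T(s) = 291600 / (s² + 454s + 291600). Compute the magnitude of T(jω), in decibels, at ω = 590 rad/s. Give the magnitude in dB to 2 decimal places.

|(j590)² + 454(j590) + 291600| = |-56500 + j2.6786e+05| = 2.738e+05
|T(j590)| = 291600 / 2.738e+05 = 1.0652
20 log₁₀(1.0652) = 0.549 dB

0.55 dB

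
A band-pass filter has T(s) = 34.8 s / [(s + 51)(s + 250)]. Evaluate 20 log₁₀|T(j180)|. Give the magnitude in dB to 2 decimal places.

|j180| = 180
|j180 + 51| = √(180² + 51²) = 187.1
|j180 + 250| = √(180² + 250²) = 308.1
|T(j180)| = 34.8 × 180 / (187.1 × 308.1) = 0.10869
20 log₁₀(0.10869) = -19.276 dB

-19.28 dB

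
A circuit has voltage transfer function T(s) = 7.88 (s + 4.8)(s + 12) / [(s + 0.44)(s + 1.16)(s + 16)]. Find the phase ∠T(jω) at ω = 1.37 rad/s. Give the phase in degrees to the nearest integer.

-104°

∠(j1.37 + 4.8) = arctan(1.37/4.8) = 15.93°
∠(j1.37 + 12) = arctan(1.37/12) = 6.51°
∠(j1.37 + 0.44) = arctan(1.37/0.44) = 72.19°
∠(j1.37 + 1.16) = arctan(1.37/1.16) = 49.74°
∠(j1.37 + 16) = arctan(1.37/16) = 4.89°
∠T(j1.37) = 15.93° + 6.51° − (72.19° + 49.74° + 4.89°) = -104.39°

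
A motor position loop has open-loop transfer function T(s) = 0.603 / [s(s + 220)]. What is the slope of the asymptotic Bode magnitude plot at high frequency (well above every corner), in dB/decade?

With 0 zeros and 2 poles, the high-frequency asymptotic slope is 20 × (0 − 2) = -40 dB/decade.

-40 dB/decade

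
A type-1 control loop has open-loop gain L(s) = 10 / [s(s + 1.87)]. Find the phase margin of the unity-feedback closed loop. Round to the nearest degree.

Gain crossover: |L(jω)| = 1 at ω ≈ 2.9 rad/s.
∠L(j2.9) = −90° − arctan(2.9/1.87) ≈ -147.17°
PM = 180° + (-147.17°) = 32.83°

33 deg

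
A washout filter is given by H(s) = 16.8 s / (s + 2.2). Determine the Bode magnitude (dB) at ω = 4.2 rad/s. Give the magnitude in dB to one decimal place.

|j4.2| = 4.2
|j4.2 + 2.2| = √(4.2² + 2.2²) = 4.741
|H(j4.2)| = 16.8 × 4.2 / 4.741 = 14.882
20 log₁₀(14.882) = 23.45 dB

23.5 dB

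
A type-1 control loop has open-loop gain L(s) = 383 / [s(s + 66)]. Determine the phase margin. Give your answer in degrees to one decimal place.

Gain crossover: |L(jω)| = 1 at ω ≈ 5.78 rad/s.
∠L(j5.78) = −90° − arctan(5.78/66) ≈ -95.01°
PM = 180° + (-95.01°) = 84.99°

85.0 deg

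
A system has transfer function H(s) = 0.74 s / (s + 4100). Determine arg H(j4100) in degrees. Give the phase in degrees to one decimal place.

45.0 deg

∠(j4100) = 90.00°
∠(j4100 + 4100) = arctan(4100/4100) = 45.00°
∠H(j4100) = 90.00° − 45.00° = 45.00°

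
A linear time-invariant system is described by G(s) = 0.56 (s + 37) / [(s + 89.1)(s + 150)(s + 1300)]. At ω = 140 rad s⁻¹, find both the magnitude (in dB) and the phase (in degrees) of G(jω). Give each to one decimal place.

|G| = -114.8 dB, ∠G = -31.5 deg

|j140 + 37| = √(140² + 37²) = 144.8
|j140 + 89.1| = √(140² + 89.1²) = 165.9
|j140 + 150| = √(140² + 150²) = 205.2
|j140 + 1300| = √(140² + 1300²) = 1308
|G(j140)| = 0.56 × 144.8 / (165.9 × 205.2 × 1308) = 1.8214e-06
20 log₁₀(1.8214e-06) = -114.79 dB
∠(j140 + 37) = arctan(140/37) = 75.20°
∠(j140 + 89.1) = arctan(140/89.1) = 57.53°
∠(j140 + 150) = arctan(140/150) = 43.03°
∠(j140 + 1300) = arctan(140/1300) = 6.15°
∠G(j140) = 75.20° − (57.53° + 43.03° + 6.15°) = -31.50°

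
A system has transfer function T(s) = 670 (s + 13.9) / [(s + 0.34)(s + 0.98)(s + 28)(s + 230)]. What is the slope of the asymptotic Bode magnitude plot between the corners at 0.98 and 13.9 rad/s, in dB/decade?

-40 dB/decade

In this band the factors already past their corner are: pole at 0.34, pole at 0.98; net slope = -40 dB/decade.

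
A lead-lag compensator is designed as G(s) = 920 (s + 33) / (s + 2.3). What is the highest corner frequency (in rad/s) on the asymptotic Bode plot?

Break frequencies occur at each pole and zero magnitude: 2.3 rad/s, 33 rad/s.
The highest is 33 rad/s.

33 rad/s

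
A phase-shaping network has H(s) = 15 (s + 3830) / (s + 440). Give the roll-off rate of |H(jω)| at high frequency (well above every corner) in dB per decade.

With 1 zero and 1 pole, the high-frequency asymptotic slope is 20 × (1 − 1) = 0 dB/decade.

0 dB/decade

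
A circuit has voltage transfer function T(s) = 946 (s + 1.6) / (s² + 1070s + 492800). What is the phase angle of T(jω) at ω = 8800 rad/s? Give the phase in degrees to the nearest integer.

-83°

∠(j8800 + 1.6) = arctan(8800/1.6) = 89.99°
∠[(j8800)² + 1070(j8800) + 492800] = ∠[-7.6947e+07 + j9.416e+06] = 173.02°
∠T(j8800) = 89.99° − 173.02° = -83.03°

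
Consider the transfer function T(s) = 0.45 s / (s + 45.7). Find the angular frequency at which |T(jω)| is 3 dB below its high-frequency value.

For a single-pole high-pass, the −3 dB point is at the pole: ω = 45.7 rad/s.

45.7 rad/s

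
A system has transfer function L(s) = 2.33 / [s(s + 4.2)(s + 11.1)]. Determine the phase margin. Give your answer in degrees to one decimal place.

Gain crossover: |L(jω)| = 1 at ω ≈ 0.05 rad/s.
∠L(j0.05) = −90° − arctan(0.05/4.2) − arctan(0.05/11.1) ≈ -90.94°
PM = 180° + (-90.94°) = 89.06°

89.1°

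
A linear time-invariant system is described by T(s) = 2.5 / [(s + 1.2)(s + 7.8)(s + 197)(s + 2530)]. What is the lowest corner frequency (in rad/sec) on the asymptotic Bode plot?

1.2 rad/sec

Break frequencies occur at each pole and zero magnitude: 1.2 rad/sec, 7.8 rad/sec, 197 rad/sec, 2530 rad/sec.
The lowest is 1.2 rad/sec.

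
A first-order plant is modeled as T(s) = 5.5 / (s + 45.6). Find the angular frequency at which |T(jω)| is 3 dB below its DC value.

For a single-pole low-pass, the −3 dB point is at the pole: ω = 45.6 rad/s.

45.6 rad/s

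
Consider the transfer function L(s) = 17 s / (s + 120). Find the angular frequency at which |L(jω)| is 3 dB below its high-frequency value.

120 rad/s

For a single-pole high-pass, the −3 dB point is at the pole: ω = 120 rad/s.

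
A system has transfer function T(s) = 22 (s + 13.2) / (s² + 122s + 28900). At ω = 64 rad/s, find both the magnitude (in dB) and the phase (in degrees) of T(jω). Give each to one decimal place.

|T| = -25.1 dB, ∠T = 60.9°

|j64 + 13.2| = √(64² + 13.2²) = 65.35
|(j64)² + 122(j64) + 28900| = |24804 + j7808| = 2.6e+04
|T(j64)| = 22 × 65.35 / 2.6e+04 = 0.055285
20 log₁₀(0.055285) = -25.15 dB
∠(j64 + 13.2) = arctan(64/13.2) = 78.35°
∠[(j64)² + 122(j64) + 28900] = ∠[24804 + j7808] = 17.47°
∠T(j64) = 78.35° − 17.47° = 60.87°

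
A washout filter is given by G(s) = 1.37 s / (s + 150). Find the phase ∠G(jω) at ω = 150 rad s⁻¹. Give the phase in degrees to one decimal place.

45.0°

∠(j150) = 90.00°
∠(j150 + 150) = arctan(150/150) = 45.00°
∠G(j150) = 90.00° − 45.00° = 45.00°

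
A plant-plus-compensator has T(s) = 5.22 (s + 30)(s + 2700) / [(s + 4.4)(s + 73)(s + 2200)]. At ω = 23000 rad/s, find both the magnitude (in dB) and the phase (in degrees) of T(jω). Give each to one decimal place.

|T| = -72.9 dB, ∠T = -91.1 deg

|j23000 + 30| = √(23000² + 30²) = 2.3e+04
|j23000 + 2700| = √(23000² + 2700²) = 2.316e+04
|j23000 + 4.4| = √(23000² + 4.4²) = 2.3e+04
|j23000 + 73| = √(23000² + 73²) = 2.3e+04
|j23000 + 2200| = √(23000² + 2200²) = 2.31e+04
|T(j23000)| = 5.22 × 2.3e+04 × 2.316e+04 / (2.3e+04 × 2.3e+04 × 2.31e+04) = 0.00022748
20 log₁₀(0.00022748) = -72.86 dB
∠(j23000 + 30) = arctan(23000/30) = 89.93°
∠(j23000 + 2700) = arctan(23000/2700) = 83.30°
∠(j23000 + 4.4) = arctan(23000/4.4) = 89.99°
∠(j23000 + 73) = arctan(23000/73) = 89.82°
∠(j23000 + 2200) = arctan(23000/2200) = 84.54°
∠T(j23000) = 89.93° + 83.30° − (89.99° + 89.82° + 84.54°) = -91.11°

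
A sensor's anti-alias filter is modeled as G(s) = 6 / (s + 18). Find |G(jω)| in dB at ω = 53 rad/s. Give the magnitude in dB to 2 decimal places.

-19.40 dB

|j53 + 18| = √(53² + 18²) = 55.97
|G(j53)| = 6 / 55.97 = 0.10719
20 log₁₀(0.10719) = -19.397 dB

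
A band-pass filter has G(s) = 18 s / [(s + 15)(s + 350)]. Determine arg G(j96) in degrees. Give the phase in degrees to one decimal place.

-6.5°

∠(j96) = 90.00°
∠(j96 + 15) = arctan(96/15) = 81.12°
∠(j96 + 350) = arctan(96/350) = 15.34°
∠G(j96) = 90.00° − (81.12° + 15.34°) = -6.46°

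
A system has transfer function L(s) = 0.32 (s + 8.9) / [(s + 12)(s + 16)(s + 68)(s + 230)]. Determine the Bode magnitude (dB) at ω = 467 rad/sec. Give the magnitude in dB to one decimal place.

-171.1 dB

|j467 + 8.9| = √(467² + 8.9²) = 467.1
|j467 + 12| = √(467² + 12²) = 467.2
|j467 + 16| = √(467² + 16²) = 467.3
|j467 + 68| = √(467² + 68²) = 471.9
|j467 + 230| = √(467² + 230²) = 520.6
|L(j467)| = 0.32 × 467.1 / (467.2 × 467.3 × 471.9 × 520.6) = 2.7872e-09
20 log₁₀(2.7872e-09) = -171.10 dB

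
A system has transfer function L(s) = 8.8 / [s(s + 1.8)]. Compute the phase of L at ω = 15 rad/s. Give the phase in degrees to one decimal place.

-173.2°

∠(j15 + 1.8) = arctan(15/1.8) = 83.16°
∠(j15) = 90.00°
∠L(j15) = − (83.16° + 90.00°) = -173.16°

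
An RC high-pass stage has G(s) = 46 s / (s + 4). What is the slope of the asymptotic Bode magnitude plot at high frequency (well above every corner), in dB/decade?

With 1 zero and 1 pole, the high-frequency asymptotic slope is 20 × (1 − 1) = 0 dB/decade.

0 dB/decade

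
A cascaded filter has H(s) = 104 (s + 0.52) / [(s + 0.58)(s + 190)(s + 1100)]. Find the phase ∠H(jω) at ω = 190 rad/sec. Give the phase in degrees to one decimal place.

∠(j190 + 0.52) = arctan(190/0.52) = 89.84°
∠(j190 + 0.58) = arctan(190/0.58) = 89.83°
∠(j190 + 190) = arctan(190/190) = 45.00°
∠(j190 + 1100) = arctan(190/1100) = 9.80°
∠H(j190) = 89.84° − (89.83° + 45.00° + 9.80°) = -54.78°

-54.8°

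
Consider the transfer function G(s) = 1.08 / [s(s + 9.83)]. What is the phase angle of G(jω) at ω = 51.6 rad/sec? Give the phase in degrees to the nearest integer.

∠(j51.6 + 9.83) = arctan(51.6/9.83) = 79.21°
∠(j51.6) = 90.00°
∠G(j51.6) = − (79.21° + 90.00°) = -169.21°

-169°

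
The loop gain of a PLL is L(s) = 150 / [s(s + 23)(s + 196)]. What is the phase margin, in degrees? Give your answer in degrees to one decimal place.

89.9 deg

Gain crossover: |L(jω)| = 1 at ω ≈ 0.0333 rad/s.
∠L(j0.0333) = −90° − arctan(0.0333/23) − arctan(0.0333/196) ≈ -90.09°
PM = 180° + (-90.09°) = 89.91°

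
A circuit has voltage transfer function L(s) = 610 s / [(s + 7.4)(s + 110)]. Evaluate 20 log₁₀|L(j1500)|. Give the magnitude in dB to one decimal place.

-7.8 dB

|j1500| = 1500
|j1500 + 7.4| = √(1500² + 7.4²) = 1500
|j1500 + 110| = √(1500² + 110²) = 1504
|L(j1500)| = 610 × 1500 / (1500 × 1504) = 0.40557
20 log₁₀(0.40557) = -7.84 dB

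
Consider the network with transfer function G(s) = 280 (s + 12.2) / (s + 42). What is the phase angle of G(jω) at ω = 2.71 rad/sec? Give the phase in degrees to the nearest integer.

∠(j2.71 + 12.2) = arctan(2.71/12.2) = 12.52°
∠(j2.71 + 42) = arctan(2.71/42) = 3.69°
∠G(j2.71) = 12.52° − 3.69° = 8.83°

9°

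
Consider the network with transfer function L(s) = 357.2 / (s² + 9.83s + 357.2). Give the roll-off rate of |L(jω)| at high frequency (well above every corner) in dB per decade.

-40 dB/decade

With 0 zeros and 2 poles, the high-frequency asymptotic slope is 20 × (0 − 2) = -40 dB/decade.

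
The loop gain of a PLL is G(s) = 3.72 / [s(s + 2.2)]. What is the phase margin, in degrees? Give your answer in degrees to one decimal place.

Gain crossover: |G(jω)| = 1 at ω ≈ 1.42 rad/s.
∠G(j1.42) = −90° − arctan(1.42/2.2) ≈ -122.85°
PM = 180° + (-122.85°) = 57.15°

57.2 deg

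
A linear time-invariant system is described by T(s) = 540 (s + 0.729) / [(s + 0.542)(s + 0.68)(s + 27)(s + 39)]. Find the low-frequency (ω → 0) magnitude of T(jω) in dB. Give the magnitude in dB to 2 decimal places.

T(0) = 540 × 0.729 / (0.542 × 0.68 × 27 × 39) = 1.0143
20 log₁₀(1.0143) = 0.124 dB

0.12 dB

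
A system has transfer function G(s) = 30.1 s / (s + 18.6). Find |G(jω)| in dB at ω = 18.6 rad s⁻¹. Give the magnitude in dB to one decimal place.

|j18.6| = 18.6
|j18.6 + 18.6| = √(18.6² + 18.6²) = 26.3
|G(j18.6)| = 30.1 × 18.6 / 26.3 = 21.284
20 log₁₀(21.284) = 26.56 dB

26.6 dB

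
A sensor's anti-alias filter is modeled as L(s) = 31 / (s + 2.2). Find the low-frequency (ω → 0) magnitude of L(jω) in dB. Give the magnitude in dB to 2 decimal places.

22.98 dB

L(0) = 31 / 2.2 = 14.091
20 log₁₀(14.091) = 22.979 dB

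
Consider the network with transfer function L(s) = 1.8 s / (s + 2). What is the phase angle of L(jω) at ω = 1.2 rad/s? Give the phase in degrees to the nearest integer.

59°

∠(j1.2) = 90.00°
∠(j1.2 + 2) = arctan(1.2/2) = 30.96°
∠L(j1.2) = 90.00° − 30.96° = 59.04°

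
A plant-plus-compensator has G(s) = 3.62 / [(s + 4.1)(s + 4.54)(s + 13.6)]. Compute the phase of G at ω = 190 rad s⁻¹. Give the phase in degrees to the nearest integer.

-263°

∠(j190 + 4.1) = arctan(190/4.1) = 88.76°
∠(j190 + 4.54) = arctan(190/4.54) = 88.63°
∠(j190 + 13.6) = arctan(190/13.6) = 85.91°
∠G(j190) = − (88.76° + 88.63° + 85.91°) = -263.30°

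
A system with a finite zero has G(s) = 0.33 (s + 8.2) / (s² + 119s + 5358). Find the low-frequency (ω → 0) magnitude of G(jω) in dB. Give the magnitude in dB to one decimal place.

G(0) = 0.33 × 8.2 / 5358 = 0.00050504
20 log₁₀(0.00050504) = -65.93 dB

-65.9 dB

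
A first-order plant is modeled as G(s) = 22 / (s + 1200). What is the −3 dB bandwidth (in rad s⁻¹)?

1200 rad s⁻¹

For a single-pole low-pass, the −3 dB point is at the pole: ω = 1200 rad s⁻¹.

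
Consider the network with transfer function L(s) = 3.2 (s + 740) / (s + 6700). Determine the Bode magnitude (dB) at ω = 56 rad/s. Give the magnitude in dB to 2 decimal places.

|j56 + 740| = √(56² + 740²) = 742.1
|j56 + 6700| = √(56² + 6700²) = 6700
|L(j56)| = 3.2 × 742.1 / 6700 = 0.35443
20 log₁₀(0.35443) = -9.009 dB

-9.01 dB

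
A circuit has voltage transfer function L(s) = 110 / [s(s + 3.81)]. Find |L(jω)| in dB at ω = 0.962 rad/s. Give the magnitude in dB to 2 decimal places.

|j0.962 + 3.81| = √(0.962² + 3.81²) = 3.93
|j0.962| = 0.962
|L(j0.962)| = 110 / (3.93 × 0.962) = 29.099
20 log₁₀(29.099) = 29.277 dB

29.28 dB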